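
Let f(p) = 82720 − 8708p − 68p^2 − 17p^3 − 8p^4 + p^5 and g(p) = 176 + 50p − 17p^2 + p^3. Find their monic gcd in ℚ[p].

88 − 19p + p^2

Euclidean algorithm in ℚ[p]:
  p^5 − 8p^4 − 17p^3 − 68p^2 − 8708p + 82720 = (p^2 + 9p + 86)(p^3 − 17p^2 + 50p + 176) + (768p^2 − 14592p + 67584)
  p^3 − 17p^2 + 50p + 176 = ((1/768)p + 1/384)(768p^2 − 14592p + 67584) + (0)
Last nonzero remainder: 768p^2 − 14592p + 67584. Dividing through by 768 gives the monic gcd p^2 − 19p + 88.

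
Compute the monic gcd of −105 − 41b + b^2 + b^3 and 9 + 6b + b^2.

3 + b

Repeated division with remainder:
  b^3 + b^2 − 41b − 105 = (b − 5)(b^2 + 6b + 9) + (−20b − 60)
  b^2 + 6b + 9 = (−(1/20)b − 3/20)(−20b − 60) + (0)
Last nonzero remainder: −20b − 60. Dividing through by −20 gives the monic gcd b + 3.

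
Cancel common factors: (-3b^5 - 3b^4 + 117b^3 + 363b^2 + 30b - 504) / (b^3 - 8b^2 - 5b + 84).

(-3b^3 - 15b^2 - 6b + 24)/(b - 4)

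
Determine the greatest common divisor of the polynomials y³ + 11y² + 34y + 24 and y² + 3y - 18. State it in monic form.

y + 6

Apply the Euclidean algorithm:
  y³ + 11y² + 34y + 24 = (y + 8)(y² + 3y - 18) + (28y + 168)
  y² + 3y - 18 = ((1/28)y - 3/28)(28y + 168) + (0)
Last nonzero remainder: 28y + 168. Dividing through by 28 gives the monic gcd y + 6.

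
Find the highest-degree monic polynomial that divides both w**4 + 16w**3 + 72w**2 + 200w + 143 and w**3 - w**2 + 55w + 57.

w + 1

Euclidean algorithm in ℚ[w]:
  w**4 + 16w**3 + 72w**2 + 200w + 143 = (w + 17)(w**3 - w**2 + 55w + 57) + (34w**2 - 792w - 826)
  w**3 - w**2 + 55w + 57 = ((1/34)w + 379/578)(34w**2 - 792w - 826) + ((173000/289)w + 173000/289)
  34w**2 - 792w - 826 = ((4913/86500)w - 119357/86500)((173000/289)w + 173000/289) + (0)
Last nonzero remainder: (173000/289)w + 173000/289. Dividing through by 173000/289 gives the monic gcd w + 1.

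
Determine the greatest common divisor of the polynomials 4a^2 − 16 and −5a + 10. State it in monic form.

a − 2

Repeated division with remainder:
  4a^2 − 16 = (−(4/5)a − 8/5)(−5a + 10) + (0)
Last nonzero remainder: −5a + 10. Dividing through by −5 gives the monic gcd a − 2.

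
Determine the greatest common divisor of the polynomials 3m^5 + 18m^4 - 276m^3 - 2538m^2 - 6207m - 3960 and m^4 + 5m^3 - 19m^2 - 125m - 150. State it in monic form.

Repeated division with remainder:
  3m^5 + 18m^4 - 276m^3 - 2538m^2 - 6207m - 3960 = (3m + 3)(m^4 + 5m^3 - 19m^2 - 125m - 150) + (-234m^3 - 2106m^2 - 5382m - 3510)
  m^4 + 5m^3 - 19m^2 - 125m - 150 = (-(1/234)m + 2/117)(-234m^3 - 2106m^2 - 5382m - 3510) + (-6m^2 - 48m - 90)
  -234m^3 - 2106m^2 - 5382m - 3510 = (39m + 39)(-6m^2 - 48m - 90) + (0)
Last nonzero remainder: -6m^2 - 48m - 90. Dividing through by -6 gives the monic gcd m^2 + 8m + 15.

m^2 + 8m + 15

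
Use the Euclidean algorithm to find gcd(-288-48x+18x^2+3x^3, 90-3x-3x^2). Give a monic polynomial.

By polynomial division,
  3x^3+18x^2-48x-288 = (-x-5)(-3x^2-3x+90) + (27x+162)
  -3x^2-3x+90 = (-(1/9)x+5/9)(27x+162) + (0)
Last nonzero remainder: 27x+162. Dividing through by 27 gives the monic gcd x+6.

6+x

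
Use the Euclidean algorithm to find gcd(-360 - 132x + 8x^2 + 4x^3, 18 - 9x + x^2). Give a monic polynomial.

By polynomial division,
  4x^3 + 8x^2 - 132x - 360 = (4x + 44)(x^2 - 9x + 18) + (192x - 1152)
  x^2 - 9x + 18 = ((1/192)x - 1/64)(192x - 1152) + (0)
Last nonzero remainder: 192x - 1152. Dividing through by 192 gives the monic gcd x - 6.

-6 + x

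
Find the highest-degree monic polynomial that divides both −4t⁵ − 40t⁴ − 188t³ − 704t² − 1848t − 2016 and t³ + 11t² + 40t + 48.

Euclidean algorithm in ℚ[t]:
  −4t⁵ − 40t⁴ − 188t³ − 704t² − 1848t − 2016 = (−4t² + 4t − 72)(t³ + 11t² + 40t + 48) + (120t² + 840t + 1440)
  t³ + 11t² + 40t + 48 = ((1/120)t + 1/30)(120t² + 840t + 1440) + (0)
Last nonzero remainder: 120t² + 840t + 1440. Dividing through by 120 gives the monic gcd t² + 7t + 12.

t² + 7t + 12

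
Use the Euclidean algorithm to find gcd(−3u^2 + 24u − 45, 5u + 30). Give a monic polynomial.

Euclidean algorithm in ℚ[u]:
  −3u^2 + 24u − 45 = (−(3/5)u + 42/5)(5u + 30) + (−297)
  5u + 30 = (−(5/297)u − 10/99)(−297) + (0)
The last nonzero remainder is the constant −297, so the polynomials are coprime and gcd = 1.

1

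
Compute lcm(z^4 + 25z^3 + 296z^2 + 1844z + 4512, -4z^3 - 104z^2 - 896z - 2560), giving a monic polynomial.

z^6 + 43z^5 + 826z^4 + 9172z^3 + 61384z^2 + 228736z + 360960

By polynomial division,
  z^4 + 25z^3 + 296z^2 + 1844z + 4512 = (-(1/4)z + 1/4)(-4z^3 - 104z^2 - 896z - 2560) + (98z^2 + 1428z + 5152)
  -4z^3 - 104z^2 - 896z - 2560 = (-(2/49)z - 160/343)(98z^2 + 1428z + 5152) + (-(960/49)z - 7680/49)
  98z^2 + 1428z + 5152 = (-(2401/480)z - 7889/240)(-(960/49)z - 7680/49) + (0)
Last nonzero remainder: -(960/49)z - 7680/49. Dividing through by -960/49 gives the monic gcd z + 8.
Then lcm(f, g) = f·g / gcd(f, g); expanding and making the result monic gives the answer.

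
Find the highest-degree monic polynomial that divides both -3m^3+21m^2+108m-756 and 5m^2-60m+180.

By polynomial division,
  -3m^3+21m^2+108m-756 = (-(3/5)m-3)(5m^2-60m+180) + (36m-216)
  5m^2-60m+180 = ((5/36)m-5/6)(36m-216) + (0)
Last nonzero remainder: 36m-216. Dividing through by 36 gives the monic gcd m-6.

m-6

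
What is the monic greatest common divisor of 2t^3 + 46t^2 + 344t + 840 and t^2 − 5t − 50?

Repeated division with remainder:
  2t^3 + 46t^2 + 344t + 840 = (2t + 56)(t^2 − 5t − 50) + (724t + 3640)
  t^2 − 5t − 50 = ((1/724)t − 1815/131044)(724t + 3640) + (13600/32761)
  724t + 3640 = ((5929741/3400)t + 2981251/340)(13600/32761) + (0)
The last nonzero remainder is the constant 13600/32761, so the polynomials are coprime and gcd = 1.

1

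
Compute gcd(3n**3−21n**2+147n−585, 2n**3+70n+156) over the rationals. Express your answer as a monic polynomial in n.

By polynomial division,
  3n**3−21n**2+147n−585 = (3/2)(2n**3+70n+156) + (−21n**2+42n−819)
  2n**3+70n+156 = (−(2/21)n−4/21)(−21n**2+42n−819) + (0)
Last nonzero remainder: −21n**2+42n−819. Dividing through by −21 gives the monic gcd n**2−2n+39.

n**2−2n+39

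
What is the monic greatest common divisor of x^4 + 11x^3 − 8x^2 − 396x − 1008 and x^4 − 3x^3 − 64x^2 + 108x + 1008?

Euclidean algorithm in ℚ[x]:
  x^4 + 11x^3 − 8x^2 − 396x − 1008 = (x^4 − 3x^3 − 64x^2 + 108x + 1008) + (14x^3 + 56x^2 − 504x − 2016)
  x^4 − 3x^3 − 64x^2 + 108x + 1008 = ((1/14)x − 1/2)(14x^3 + 56x^2 − 504x − 2016) + (0)
Last nonzero remainder: 14x^3 + 56x^2 − 504x − 2016. Dividing through by 14 gives the monic gcd x^3 + 4x^2 − 36x − 144.

x^3 + 4x^2 − 36x − 144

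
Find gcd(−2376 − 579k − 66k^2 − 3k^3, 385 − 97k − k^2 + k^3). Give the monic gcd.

11 + k

Repeated division with remainder:
  −3k^3 − 66k^2 − 579k − 2376 = (−3)(k^3 − k^2 − 97k + 385) + (−69k^2 − 870k − 1221)
  k^3 − k^2 − 97k + 385 = (−(1/69)k + 313/1587)(−69k^2 − 870k − 1221) + ((30096/529)k + 331056/529)
  −69k^2 − 870k − 1221 = (−(12167/10032)k − 19573/10032)((30096/529)k + 331056/529) + (0)
Last nonzero remainder: (30096/529)k + 331056/529. Dividing through by 30096/529 gives the monic gcd k + 11.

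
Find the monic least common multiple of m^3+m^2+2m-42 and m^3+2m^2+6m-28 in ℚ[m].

m^4-m^3-46m+84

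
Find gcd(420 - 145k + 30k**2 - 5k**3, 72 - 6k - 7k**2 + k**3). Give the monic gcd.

Euclidean algorithm in ℚ[k]:
  -5k**3 + 30k**2 - 145k + 420 = (-5)(k**3 - 7k**2 - 6k + 72) + (-5k**2 - 175k + 780)
  k**3 - 7k**2 - 6k + 72 = (-(1/5)k + 42/5)(-5k**2 - 175k + 780) + (1620k - 6480)
  -5k**2 - 175k + 780 = (-(1/324)k - 13/108)(1620k - 6480) + (0)
Last nonzero remainder: 1620k - 6480. Dividing through by 1620 gives the monic gcd k - 4.

-4 + k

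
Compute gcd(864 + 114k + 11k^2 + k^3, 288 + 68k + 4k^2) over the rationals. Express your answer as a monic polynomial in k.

9 + k

By polynomial division,
  k^3 + 11k^2 + 114k + 864 = ((1/4)k - 3/2)(4k^2 + 68k + 288) + (144k + 1296)
  4k^2 + 68k + 288 = ((1/36)k + 2/9)(144k + 1296) + (0)
Last nonzero remainder: 144k + 1296. Dividing through by 144 gives the monic gcd k + 9.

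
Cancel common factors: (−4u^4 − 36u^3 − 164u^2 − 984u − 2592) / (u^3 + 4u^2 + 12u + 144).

(−4u^3 − 12u^2 − 92u − 432)/(u^2 − 2u + 24)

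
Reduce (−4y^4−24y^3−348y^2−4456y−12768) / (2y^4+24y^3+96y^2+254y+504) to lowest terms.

(−2y^2+10y−228)/(y^2+y+9)

By polynomial division,
  −4y^4−24y^3−348y^2−4456y−12768 = (−2)(2y^4+24y^3+96y^2+254y+504) + (24y^3−156y^2−3948y−11760)
  2y^4+24y^3+96y^2+254y+504 = ((1/12)y+37/24)(24y^3−156y^2−3948y−11760) + ((1331/2)y^2+(14641/2)y+18634)
  24y^3−156y^2−3948y−11760 = ((48/1331)y−840/1331)((1331/2)y^2+(14641/2)y+18634) + (0)
Last nonzero remainder: (1331/2)y^2+(14641/2)y+18634. Dividing through by 1331/2 gives the monic gcd y^2+11y+28.
Cancel y^2+11y+28 from numerator and denominator to get the reduced form.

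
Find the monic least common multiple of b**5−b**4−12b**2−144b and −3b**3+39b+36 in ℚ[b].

b**6−b**4−12b**3−156b**2−144b

Apply the Euclidean algorithm:
  b**5−b**4−12b**2−144b = (−(1/3)b**2+(1/3)b−13/3)(−3b**3+39b+36) + (−13b**2+13b+156)
  −3b**3+39b+36 = ((3/13)b+3/13)(−13b**2+13b+156) + (0)
Last nonzero remainder: −13b**2+13b+156. Dividing through by −13 gives the monic gcd b**2−b−12.
Then lcm(f, g) = f·g / gcd(f, g); expanding and making the result monic gives the answer.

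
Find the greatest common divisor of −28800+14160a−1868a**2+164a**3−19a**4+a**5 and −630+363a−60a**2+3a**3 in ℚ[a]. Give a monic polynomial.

Apply the Euclidean algorithm:
  a**5−19a**4+164a**3−1868a**2+14160a−28800 = ((1/3)a**2+(1/3)a+21)(3a**3−60a**2+363a−630) + (−519a**2+6747a−15570)
  3a**3−60a**2+363a−630 = (−(1/173)a+7/173)(−519a**2+6747a−15570) + (0)
Last nonzero remainder: −519a**2+6747a−15570. Dividing through by −519 gives the monic gcd a**2−13a+30.

30−13a+a**2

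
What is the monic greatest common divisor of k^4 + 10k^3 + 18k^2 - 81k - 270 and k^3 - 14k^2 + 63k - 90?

k - 3

By polynomial division,
  k^4 + 10k^3 + 18k^2 - 81k - 270 = (k + 24)(k^3 - 14k^2 + 63k - 90) + (291k^2 - 1503k + 1890)
  k^3 - 14k^2 + 63k - 90 = ((1/291)k - 857/28227)(291k^2 - 1503k + 1890) + ((102300/9409)k - 306900/9409)
  291k^2 - 1503k + 1890 = ((912673/34100)k - 197589/3410)((102300/9409)k - 306900/9409) + (0)
Last nonzero remainder: (102300/9409)k - 306900/9409. Dividing through by 102300/9409 gives the monic gcd k - 3.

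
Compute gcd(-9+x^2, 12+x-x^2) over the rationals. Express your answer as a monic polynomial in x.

3+x

Repeated division with remainder:
  x^2-9 = (-1)(-x^2+x+12) + (x+3)
  -x^2+x+12 = (-x+4)(x+3) + (0)
The last nonzero remainder x+3 is already monic.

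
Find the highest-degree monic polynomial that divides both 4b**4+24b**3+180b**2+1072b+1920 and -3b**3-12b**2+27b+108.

b**2+7b+12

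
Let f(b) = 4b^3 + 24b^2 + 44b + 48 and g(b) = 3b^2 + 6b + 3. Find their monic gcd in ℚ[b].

1

Repeated division with remainder:
  4b^3 + 24b^2 + 44b + 48 = ((4/3)b + 16/3)(3b^2 + 6b + 3) + (8b + 32)
  3b^2 + 6b + 3 = ((3/8)b - 3/4)(8b + 32) + (27)
  8b + 32 = ((8/27)b + 32/27)(27) + (0)
The last nonzero remainder is the constant 27, so the polynomials are coprime and gcd = 1.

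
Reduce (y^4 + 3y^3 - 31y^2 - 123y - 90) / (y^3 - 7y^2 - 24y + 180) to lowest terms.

(y^2 + 4y + 3)/(y - 6)

By polynomial division,
  y^4 + 3y^3 - 31y^2 - 123y - 90 = (y + 10)(y^3 - 7y^2 - 24y + 180) + (63y^2 - 63y - 1890)
  y^3 - 7y^2 - 24y + 180 = ((1/63)y - 2/21)(63y^2 - 63y - 1890) + (0)
Last nonzero remainder: 63y^2 - 63y - 1890. Dividing through by 63 gives the monic gcd y^2 - y - 30.
Cancel y^2 - y - 30 from numerator and denominator to get the reduced form.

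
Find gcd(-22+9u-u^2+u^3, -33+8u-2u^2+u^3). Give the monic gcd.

Repeated division with remainder:
  u^3-u^2+9u-22 = (u^3-2u^2+8u-33) + (u^2+u+11)
  u^3-2u^2+8u-33 = (u-3)(u^2+u+11) + (0)
The last nonzero remainder u^2+u+11 is already monic.

11+u+u^2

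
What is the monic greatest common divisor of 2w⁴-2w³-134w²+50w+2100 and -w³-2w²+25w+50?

Repeated division with remainder:
  2w⁴-2w³-134w²+50w+2100 = (-2w+6)(-w³-2w²+25w+50) + (-72w²+1800)
  -w³-2w²+25w+50 = ((1/72)w+1/36)(-72w²+1800) + (0)
Last nonzero remainder: -72w²+1800. Dividing through by -72 gives the monic gcd w²-25.

w²-25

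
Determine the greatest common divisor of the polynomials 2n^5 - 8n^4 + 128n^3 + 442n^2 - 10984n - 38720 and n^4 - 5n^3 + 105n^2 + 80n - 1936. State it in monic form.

n^3 - n^2 + 101n + 484

Apply the Euclidean algorithm:
  2n^5 - 8n^4 + 128n^3 + 442n^2 - 10984n - 38720 = (2n + 2)(n^4 - 5n^3 + 105n^2 + 80n - 1936) + (-72n^3 + 72n^2 - 7272n - 34848)
  n^4 - 5n^3 + 105n^2 + 80n - 1936 = (-(1/72)n + 1/18)(-72n^3 + 72n^2 - 7272n - 34848) + (0)
Last nonzero remainder: -72n^3 + 72n^2 - 7272n - 34848. Dividing through by -72 gives the monic gcd n^3 - n^2 + 101n + 484.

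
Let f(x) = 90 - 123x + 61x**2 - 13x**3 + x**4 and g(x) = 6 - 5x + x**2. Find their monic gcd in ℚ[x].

Euclidean algorithm in ℚ[x]:
  x**4 - 13x**3 + 61x**2 - 123x + 90 = (x**2 - 8x + 15)(x**2 - 5x + 6) + (0)
The last nonzero remainder x**2 - 5x + 6 is already monic.

6 - 5x + x**2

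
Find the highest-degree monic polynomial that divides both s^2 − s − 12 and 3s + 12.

Euclidean algorithm in ℚ[s]:
  s^2 − s − 12 = ((1/3)s − 5/3)(3s + 12) + (8)
  3s + 12 = ((3/8)s + 3/2)(8) + (0)
The last nonzero remainder is the constant 8, so the polynomials are coprime and gcd = 1.

1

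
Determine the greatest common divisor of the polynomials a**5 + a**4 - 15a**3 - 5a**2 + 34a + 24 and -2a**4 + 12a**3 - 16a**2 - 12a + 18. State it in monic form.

a**2 - 2a - 3

Repeated division with remainder:
  a**5 + a**4 - 15a**3 - 5a**2 + 34a + 24 = (-(1/2)a - 7/2)(-2a**4 + 12a**3 - 16a**2 - 12a + 18) + (19a**3 - 67a**2 + a + 87)
  -2a**4 + 12a**3 - 16a**2 - 12a + 18 = (-(2/19)a + 94/361)(19a**3 - 67a**2 + a + 87) + ((560/361)a**2 - (1120/361)a - 1680/361)
  19a**3 - 67a**2 + a + 87 = ((6859/560)a - 10469/560)((560/361)a**2 - (1120/361)a - 1680/361) + (0)
Last nonzero remainder: (560/361)a**2 - (1120/361)a - 1680/361. Dividing through by 560/361 gives the monic gcd a**2 - 2a - 3.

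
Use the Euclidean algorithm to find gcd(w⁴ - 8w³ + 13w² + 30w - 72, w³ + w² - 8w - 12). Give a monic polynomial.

w² - w - 6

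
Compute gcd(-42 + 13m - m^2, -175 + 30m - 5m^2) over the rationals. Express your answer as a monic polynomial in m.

1

Apply the Euclidean algorithm:
  -m^2 + 13m - 42 = (1/5)(-5m^2 + 30m - 175) + (7m - 7)
  -5m^2 + 30m - 175 = (-(5/7)m + 25/7)(7m - 7) + (-150)
  7m - 7 = (-(7/150)m + 7/150)(-150) + (0)
The last nonzero remainder is the constant -150, so the polynomials are coprime and gcd = 1.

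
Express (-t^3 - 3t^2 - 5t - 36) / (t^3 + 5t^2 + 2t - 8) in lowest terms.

Repeated division with remainder:
  -t^3 - 3t^2 - 5t - 36 = (-1)(t^3 + 5t^2 + 2t - 8) + (2t^2 - 3t - 44)
  t^3 + 5t^2 + 2t - 8 = ((1/2)t + 13/4)(2t^2 - 3t - 44) + ((135/4)t + 135)
  2t^2 - 3t - 44 = ((8/135)t - 44/135)((135/4)t + 135) + (0)
Last nonzero remainder: (135/4)t + 135. Dividing through by 135/4 gives the monic gcd t + 4.
Cancel t + 4 from numerator and denominator to get the reduced form.

(-t^2 + t - 9)/(t^2 + t - 2)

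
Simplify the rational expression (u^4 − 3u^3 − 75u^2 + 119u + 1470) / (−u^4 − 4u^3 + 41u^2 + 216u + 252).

(−u^2 + 2u + 35)/(u^2 + 5u + 6)

Euclidean algorithm in ℚ[u]:
  u^4 − 3u^3 − 75u^2 + 119u + 1470 = (−1)(−u^4 − 4u^3 + 41u^2 + 216u + 252) + (−7u^3 − 34u^2 + 335u + 1722)
  −u^4 − 4u^3 + 41u^2 + 216u + 252 = ((1/7)u − 6/49)(−7u^3 − 34u^2 + 335u + 1722) + (−(540/49)u^2 + (540/49)u + 3240/7)
  −7u^3 − 34u^2 + 335u + 1722 = ((343/540)u + 2009/540)(−(540/49)u^2 + (540/49)u + 3240/7) + (0)
Last nonzero remainder: −(540/49)u^2 + (540/49)u + 3240/7. Dividing through by −540/49 gives the monic gcd u^2 − u − 42.
Cancel u^2 − u − 42 from numerator and denominator to get the reduced form.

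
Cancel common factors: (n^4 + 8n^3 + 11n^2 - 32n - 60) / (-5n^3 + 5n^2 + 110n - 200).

(-n^2 - 5n - 6)/(5n - 20)

Apply the Euclidean algorithm:
  n^4 + 8n^3 + 11n^2 - 32n - 60 = (-(1/5)n - 9/5)(-5n^3 + 5n^2 + 110n - 200) + (42n^2 + 126n - 420)
  -5n^3 + 5n^2 + 110n - 200 = (-(5/42)n + 10/21)(42n^2 + 126n - 420) + (0)
Last nonzero remainder: 42n^2 + 126n - 420. Dividing through by 42 gives the monic gcd n^2 + 3n - 10.
Cancel n^2 + 3n - 10 from numerator and denominator to get the reduced form.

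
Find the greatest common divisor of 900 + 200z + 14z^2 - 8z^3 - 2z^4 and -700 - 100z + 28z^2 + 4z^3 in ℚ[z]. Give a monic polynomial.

-25 + z^2

Apply the Euclidean algorithm:
  -2z^4 - 8z^3 + 14z^2 + 200z + 900 = (-(1/2)z + 3/2)(4z^3 + 28z^2 - 100z - 700) + (-78z^2 + 1950)
  4z^3 + 28z^2 - 100z - 700 = (-(2/39)z - 14/39)(-78z^2 + 1950) + (0)
Last nonzero remainder: -78z^2 + 1950. Dividing through by -78 gives the monic gcd z^2 - 25.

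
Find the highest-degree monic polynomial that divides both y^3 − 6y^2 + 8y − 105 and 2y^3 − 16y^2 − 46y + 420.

y − 7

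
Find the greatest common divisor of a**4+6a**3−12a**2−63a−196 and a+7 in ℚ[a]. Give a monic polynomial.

Repeated division with remainder:
  a**4+6a**3−12a**2−63a−196 = (a**3−a**2−5a−28)(a+7) + (0)
The last nonzero remainder a+7 is already monic.

a+7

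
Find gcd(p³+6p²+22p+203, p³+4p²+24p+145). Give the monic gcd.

p²-p+29

By polynomial division,
  p³+6p²+22p+203 = (p³+4p²+24p+145) + (2p²-2p+58)
  p³+4p²+24p+145 = ((1/2)p+5/2)(2p²-2p+58) + (0)
Last nonzero remainder: 2p²-2p+58. Dividing through by 2 gives the monic gcd p²-p+29.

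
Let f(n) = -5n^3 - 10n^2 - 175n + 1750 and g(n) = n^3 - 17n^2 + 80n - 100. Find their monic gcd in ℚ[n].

n - 5

Euclidean algorithm in ℚ[n]:
  -5n^3 - 10n^2 - 175n + 1750 = (-5)(n^3 - 17n^2 + 80n - 100) + (-95n^2 + 225n + 1250)
  n^3 - 17n^2 + 80n - 100 = (-(1/95)n + 278/1805)(-95n^2 + 225n + 1250) + ((21120/361)n - 105600/361)
  -95n^2 + 225n + 1250 = (-(6859/4224)n - 9025/2112)((21120/361)n - 105600/361) + (0)
Last nonzero remainder: (21120/361)n - 105600/361. Dividing through by 21120/361 gives the monic gcd n - 5.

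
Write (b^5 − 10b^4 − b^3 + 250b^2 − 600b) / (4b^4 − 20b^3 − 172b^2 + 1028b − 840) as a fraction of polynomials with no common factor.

(b^3 + b^2 − 20b)/(4b^2 + 24b − 28)

Euclidean algorithm in ℚ[b]:
  b^5 − 10b^4 − b^3 + 250b^2 − 600b = ((1/4)b − 5/4)(4b^4 − 20b^3 − 172b^2 + 1028b − 840) + (17b^3 − 222b^2 + 895b − 1050)
  4b^4 − 20b^3 − 172b^2 + 1028b − 840 = ((4/17)b + 548/289)(17b^3 − 222b^2 + 895b − 1050) + ((11088/289)b^2 − (121968/289)b + 332640/289)
  17b^3 − 222b^2 + 895b − 1050 = ((4913/11088)b − 1445/1584)((11088/289)b^2 − (121968/289)b + 332640/289) + (0)
Last nonzero remainder: (11088/289)b^2 − (121968/289)b + 332640/289. Dividing through by 11088/289 gives the monic gcd b^2 − 11b + 30.
Cancel b^2 − 11b + 30 from numerator and denominator to get the reduced form.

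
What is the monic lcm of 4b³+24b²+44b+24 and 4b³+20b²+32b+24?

b⁵+8b⁴+25b³+40b²+34b+12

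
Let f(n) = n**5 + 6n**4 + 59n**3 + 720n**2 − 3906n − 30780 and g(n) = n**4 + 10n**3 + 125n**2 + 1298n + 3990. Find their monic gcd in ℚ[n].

n**3 + 3n**2 + 104n + 570

By polynomial division,
  n**5 + 6n**4 + 59n**3 + 720n**2 − 3906n − 30780 = (n − 4)(n**4 + 10n**3 + 125n**2 + 1298n + 3990) + (−26n**3 − 78n**2 − 2704n − 14820)
  n**4 + 10n**3 + 125n**2 + 1298n + 3990 = (−(1/26)n − 7/26)(−26n**3 − 78n**2 − 2704n − 14820) + (0)
Last nonzero remainder: −26n**3 − 78n**2 − 2704n − 14820. Dividing through by −26 gives the monic gcd n**3 + 3n**2 + 104n + 570.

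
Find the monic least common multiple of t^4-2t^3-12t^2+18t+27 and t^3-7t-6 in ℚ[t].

Apply the Euclidean algorithm:
  t^4-2t^3-12t^2+18t+27 = (t-2)(t^3-7t-6) + (-5t^2+10t+15)
  t^3-7t-6 = (-(1/5)t-2/5)(-5t^2+10t+15) + (0)
Last nonzero remainder: -5t^2+10t+15. Dividing through by -5 gives the monic gcd t^2-2t-3.
Then lcm(f, g) = f·g / gcd(f, g); expanding and making the result monic gives the answer.

t^5-16t^3-6t^2+63t+54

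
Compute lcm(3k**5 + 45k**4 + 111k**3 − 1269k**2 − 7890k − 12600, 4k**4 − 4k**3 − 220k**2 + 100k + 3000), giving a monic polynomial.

k**6 + 10k**5 − 38k**4 − 608k**3 − 515k**2 + 8950k + 21000

Apply the Euclidean algorithm:
  3k**5 + 45k**4 + 111k**3 − 1269k**2 − 7890k − 12600 = ((3/4)k + 12)(4k**4 − 4k**3 − 220k**2 + 100k + 3000) + (324k**3 + 1296k**2 − 11340k − 48600)
  4k**4 − 4k**3 − 220k**2 + 100k + 3000 = ((1/81)k − 5/81)(324k**3 + 1296k**2 − 11340k − 48600) + (0)
Last nonzero remainder: 324k**3 + 1296k**2 − 11340k − 48600. Dividing through by 324 gives the monic gcd k**3 + 4k**2 − 35k − 150.
Then lcm(f, g) = f·g / gcd(f, g); expanding and making the result monic gives the answer.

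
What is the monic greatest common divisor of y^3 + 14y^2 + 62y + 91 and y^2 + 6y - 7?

Euclidean algorithm in ℚ[y]:
  y^3 + 14y^2 + 62y + 91 = (y + 8)(y^2 + 6y - 7) + (21y + 147)
  y^2 + 6y - 7 = ((1/21)y - 1/21)(21y + 147) + (0)
Last nonzero remainder: 21y + 147. Dividing through by 21 gives the monic gcd y + 7.

y + 7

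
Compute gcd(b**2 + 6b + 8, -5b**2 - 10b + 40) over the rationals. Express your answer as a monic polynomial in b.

b + 4

Apply the Euclidean algorithm:
  b**2 + 6b + 8 = (-1/5)(-5b**2 - 10b + 40) + (4b + 16)
  -5b**2 - 10b + 40 = (-(5/4)b + 5/2)(4b + 16) + (0)
Last nonzero remainder: 4b + 16. Dividing through by 4 gives the monic gcd b + 4.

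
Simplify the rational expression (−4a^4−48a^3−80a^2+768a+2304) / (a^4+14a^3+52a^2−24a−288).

By polynomial division,
  −4a^4−48a^3−80a^2+768a+2304 = (−4)(a^4+14a^3+52a^2−24a−288) + (8a^3+128a^2+672a+1152)
  a^4+14a^3+52a^2−24a−288 = ((1/8)a−1/4)(8a^3+128a^2+672a+1152) + (0)
Last nonzero remainder: 8a^3+128a^2+672a+1152. Dividing through by 8 gives the monic gcd a^3+16a^2+84a+144.
Cancel a^3+16a^2+84a+144 from numerator and denominator to get the reduced form.

(−4a+16)/(a−2)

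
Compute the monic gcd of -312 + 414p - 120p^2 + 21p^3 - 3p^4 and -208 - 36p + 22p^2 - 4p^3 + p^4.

By polynomial division,
  -3p^4 + 21p^3 - 120p^2 + 414p - 312 = (-3)(p^4 - 4p^3 + 22p^2 - 36p - 208) + (9p^3 - 54p^2 + 306p - 936)
  p^4 - 4p^3 + 22p^2 - 36p - 208 = ((1/9)p + 2/9)(9p^3 - 54p^2 + 306p - 936) + (0)
Last nonzero remainder: 9p^3 - 54p^2 + 306p - 936. Dividing through by 9 gives the monic gcd p^3 - 6p^2 + 34p - 104.

-104 + 34p - 6p^2 + p^3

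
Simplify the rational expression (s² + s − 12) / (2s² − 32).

By polynomial division,
  s² + s − 12 = (1/2)(2s² − 32) + (s + 4)
  2s² − 32 = (2s − 8)(s + 4) + (0)
The last nonzero remainder s + 4 is already monic.
Cancel s + 4 from numerator and denominator to get the reduced form.

(s − 3)/(2s − 8)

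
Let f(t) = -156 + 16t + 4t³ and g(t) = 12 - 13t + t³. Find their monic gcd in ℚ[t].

Euclidean algorithm in ℚ[t]:
  4t³ + 16t - 156 = (4)(t³ - 13t + 12) + (68t - 204)
  t³ - 13t + 12 = ((1/68)t² + (3/68)t - 1/17)(68t - 204) + (0)
Last nonzero remainder: 68t - 204. Dividing through by 68 gives the monic gcd t - 3.

-3 + t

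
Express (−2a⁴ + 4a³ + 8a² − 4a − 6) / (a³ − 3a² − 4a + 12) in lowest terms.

Repeated division with remainder:
  −2a⁴ + 4a³ + 8a² − 4a − 6 = (−2a − 2)(a³ − 3a² − 4a + 12) + (−6a² + 12a + 18)
  a³ − 3a² − 4a + 12 = (−(1/6)a + 1/6)(−6a² + 12a + 18) + (−3a + 9)
  −6a² + 12a + 18 = (2a + 2)(−3a + 9) + (0)
Last nonzero remainder: −3a + 9. Dividing through by −3 gives the monic gcd a − 3.
Cancel a − 3 from numerator and denominator to get the reduced form.

(−2a³ − 2a² + 2a + 2)/(a² − 4)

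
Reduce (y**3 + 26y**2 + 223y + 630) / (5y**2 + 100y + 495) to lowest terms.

(y**2 + 17y + 70)/(5y + 55)

Euclidean algorithm in ℚ[y]:
  y**3 + 26y**2 + 223y + 630 = ((1/5)y + 6/5)(5y**2 + 100y + 495) + (4y + 36)
  5y**2 + 100y + 495 = ((5/4)y + 55/4)(4y + 36) + (0)
Last nonzero remainder: 4y + 36. Dividing through by 4 gives the monic gcd y + 9.
Cancel y + 9 from numerator and denominator to get the reduced form.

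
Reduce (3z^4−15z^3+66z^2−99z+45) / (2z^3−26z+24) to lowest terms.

(3z^3−12z^2+54z−45)/(2z^2+2z−24)

Apply the Euclidean algorithm:
  3z^4−15z^3+66z^2−99z+45 = ((3/2)z−15/2)(2z^3−26z+24) + (105z^2−330z+225)
  2z^3−26z+24 = ((2/105)z+44/735)(105z^2−330z+225) + (−(516/49)z+516/49)
  105z^2−330z+225 = (−(1715/172)z+3675/172)(−(516/49)z+516/49) + (0)
Last nonzero remainder: −(516/49)z+516/49. Dividing through by −516/49 gives the monic gcd z−1.
Cancel z−1 from numerator and denominator to get the reduced form.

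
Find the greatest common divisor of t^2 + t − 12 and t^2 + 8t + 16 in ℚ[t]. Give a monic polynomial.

By polynomial division,
  t^2 + t − 12 = (t^2 + 8t + 16) + (−7t − 28)
  t^2 + 8t + 16 = (−(1/7)t − 4/7)(−7t − 28) + (0)
Last nonzero remainder: −7t − 28. Dividing through by −7 gives the monic gcd t + 4.

t + 4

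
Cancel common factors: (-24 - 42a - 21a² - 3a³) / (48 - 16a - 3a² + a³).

Repeated division with remainder:
  -3a³ - 21a² - 42a - 24 = (-3)(a³ - 3a² - 16a + 48) + (-30a² - 90a + 120)
  a³ - 3a² - 16a + 48 = (-(1/30)a + 1/5)(-30a² - 90a + 120) + (6a + 24)
  -30a² - 90a + 120 = (-5a + 5)(6a + 24) + (0)
Last nonzero remainder: 6a + 24. Dividing through by 6 gives the monic gcd a + 4.
Cancel a + 4 from numerator and denominator to get the reduced form.

(-6 - 9a - 3a²)/(12 - 7a + a²)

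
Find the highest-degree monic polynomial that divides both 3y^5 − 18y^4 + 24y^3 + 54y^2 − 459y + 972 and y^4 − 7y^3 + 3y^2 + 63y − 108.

Repeated division with remainder:
  3y^5 − 18y^4 + 24y^3 + 54y^2 − 459y + 972 = (3y + 3)(y^4 − 7y^3 + 3y^2 + 63y − 108) + (36y^3 − 144y^2 − 324y + 1296)
  y^4 − 7y^3 + 3y^2 + 63y − 108 = ((1/36)y − 1/12)(36y^3 − 144y^2 − 324y + 1296) + (0)
Last nonzero remainder: 36y^3 − 144y^2 − 324y + 1296. Dividing through by 36 gives the monic gcd y^3 − 4y^2 − 9y + 36.

y^3 − 4y^2 − 9y + 36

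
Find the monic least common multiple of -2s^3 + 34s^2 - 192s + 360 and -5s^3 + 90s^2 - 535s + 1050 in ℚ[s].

Repeated division with remainder:
  -2s^3 + 34s^2 - 192s + 360 = (2/5)(-5s^3 + 90s^2 - 535s + 1050) + (-2s^2 + 22s - 60)
  -5s^3 + 90s^2 - 535s + 1050 = ((5/2)s - 35/2)(-2s^2 + 22s - 60) + (0)
Last nonzero remainder: -2s^2 + 22s - 60. Dividing through by -2 gives the monic gcd s^2 - 11s + 30.
Then lcm(f, g) = f·g / gcd(f, g); expanding and making the result monic gives the answer.

s^4 - 24s^3 + 215s^2 - 852s + 1260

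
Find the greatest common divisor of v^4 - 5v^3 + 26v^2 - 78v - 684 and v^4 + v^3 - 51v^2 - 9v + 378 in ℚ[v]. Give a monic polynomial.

Repeated division with remainder:
  v^4 - 5v^3 + 26v^2 - 78v - 684 = (v^4 + v^3 - 51v^2 - 9v + 378) + (-6v^3 + 77v^2 - 69v - 1062)
  v^4 + v^3 - 51v^2 - 9v + 378 = (-(1/6)v - 83/36)(-6v^3 + 77v^2 - 69v - 1062) + ((4141/36)v^2 - (4141/12)v - 4141/2)
  -6v^3 + 77v^2 - 69v - 1062 = (-(216/4141)v + 2124/4141)((4141/36)v^2 - (4141/12)v - 4141/2) + (0)
Last nonzero remainder: (4141/36)v^2 - (4141/12)v - 4141/2. Dividing through by 4141/36 gives the monic gcd v^2 - 3v - 18.

v^2 - 3v - 18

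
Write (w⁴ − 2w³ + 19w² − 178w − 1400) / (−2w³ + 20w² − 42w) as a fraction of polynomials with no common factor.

(−w³ − 5w² − 54w − 200)/(2w² − 6w)

Euclidean algorithm in ℚ[w]:
  w⁴ − 2w³ + 19w² − 178w − 1400 = (−(1/2)w − 4)(−2w³ + 20w² − 42w) + (78w² − 346w − 1400)
  −2w³ + 20w² − 42w = (−(1/39)w + 217/1521)(78w² − 346w − 1400) + (−(43400/1521)w + 303800/1521)
  78w² − 346w − 1400 = (−(59319/21700)w − 1521/217)(−(43400/1521)w + 303800/1521) + (0)
Last nonzero remainder: −(43400/1521)w + 303800/1521. Dividing through by −43400/1521 gives the monic gcd w − 7.
Cancel w − 7 from numerator and denominator to get the reduced form.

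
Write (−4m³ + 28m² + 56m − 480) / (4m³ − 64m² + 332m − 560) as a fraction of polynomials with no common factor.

(−m² + 2m + 24)/(m² − 11m + 28)

By polynomial division,
  −4m³ + 28m² + 56m − 480 = (−1)(4m³ − 64m² + 332m − 560) + (−36m² + 388m − 1040)
  4m³ − 64m² + 332m − 560 = (−(1/9)m + 47/81)(−36m² + 388m − 1040) + (−(704/81)m + 3520/81)
  −36m² + 388m − 1040 = ((729/176)m − 1053/44)(−(704/81)m + 3520/81) + (0)
Last nonzero remainder: −(704/81)m + 3520/81. Dividing through by −704/81 gives the monic gcd m − 5.
Cancel m − 5 from numerator and denominator to get the reduced form.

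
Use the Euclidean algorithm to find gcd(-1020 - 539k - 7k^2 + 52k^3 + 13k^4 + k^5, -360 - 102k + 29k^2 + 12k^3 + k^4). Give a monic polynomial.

-60 - 7k + 6k^2 + k^3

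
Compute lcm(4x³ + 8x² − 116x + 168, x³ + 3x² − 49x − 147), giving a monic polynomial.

Apply the Euclidean algorithm:
  4x³ + 8x² − 116x + 168 = (4)(x³ + 3x² − 49x − 147) + (−4x² + 80x + 756)
  x³ + 3x² − 49x − 147 = (−(1/4)x − 23/4)(−4x² + 80x + 756) + (600x + 4200)
  −4x² + 80x + 756 = (−(1/150)x + 9/50)(600x + 4200) + (0)
Last nonzero remainder: 600x + 4200. Dividing through by 600 gives the monic gcd x + 7.
Then lcm(f, g) = f·g / gcd(f, g); expanding and making the result monic gives the answer.

x⁵ − 2x⁴ − 58x³ + 116x² + 441x − 882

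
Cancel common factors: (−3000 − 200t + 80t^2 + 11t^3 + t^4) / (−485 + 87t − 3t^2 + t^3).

Repeated division with remainder:
  t^4 + 11t^3 + 80t^2 − 200t − 3000 = (t + 14)(t^3 − 3t^2 + 87t − 485) + (35t^2 − 933t + 3790)
  t^3 − 3t^2 + 87t − 485 = ((1/35)t + 828/1225)(35t^2 − 933t + 3790) + ((746449/1225)t − 746449/245)
  35t^2 − 933t + 3790 = ((42875/746449)t − 928550/746449)((746449/1225)t − 746449/245) + (0)
Last nonzero remainder: (746449/1225)t − 746449/245. Dividing through by 746449/1225 gives the monic gcd t − 5.
Cancel t − 5 from numerator and denominator to get the reduced form.

(600 + 160t + 16t^2 + t^3)/(97 + 2t + t^2)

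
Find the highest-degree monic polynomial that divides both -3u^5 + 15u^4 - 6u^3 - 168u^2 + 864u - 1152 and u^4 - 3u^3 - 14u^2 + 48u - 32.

u^3 - 2u^2 - 16u + 32

By polynomial division,
  -3u^5 + 15u^4 - 6u^3 - 168u^2 + 864u - 1152 = (-3u + 6)(u^4 - 3u^3 - 14u^2 + 48u - 32) + (-30u^3 + 60u^2 + 480u - 960)
  u^4 - 3u^3 - 14u^2 + 48u - 32 = (-(1/30)u + 1/30)(-30u^3 + 60u^2 + 480u - 960) + (0)
Last nonzero remainder: -30u^3 + 60u^2 + 480u - 960. Dividing through by -30 gives the monic gcd u^3 - 2u^2 - 16u + 32.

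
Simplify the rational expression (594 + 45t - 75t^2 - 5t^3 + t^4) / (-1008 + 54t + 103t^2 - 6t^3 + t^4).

By polynomial division,
  t^4 - 5t^3 - 75t^2 + 45t + 594 = (t^4 - 6t^3 + 103t^2 + 54t - 1008) + (t^3 - 178t^2 - 9t + 1602)
  t^4 - 6t^3 + 103t^2 + 54t - 1008 = (t + 172)(t^3 - 178t^2 - 9t + 1602) + (30728t^2 - 276552)
  t^3 - 178t^2 - 9t + 1602 = ((1/30728)t - 89/15364)(30728t^2 - 276552) + (0)
Last nonzero remainder: 30728t^2 - 276552. Dividing through by 30728 gives the monic gcd t^2 - 9.
Cancel t^2 - 9 from numerator and denominator to get the reduced form.

(-66 - 5t + t^2)/(112 - 6t + t^2)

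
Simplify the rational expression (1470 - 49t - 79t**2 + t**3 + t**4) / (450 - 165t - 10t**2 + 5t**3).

Euclidean algorithm in ℚ[t]:
  t**4 + t**3 - 79t**2 - 49t + 1470 = ((1/5)t + 3/5)(5t**3 - 10t**2 - 165t + 450) + (-40t**2 - 40t + 1200)
  5t**3 - 10t**2 - 165t + 450 = (-(1/8)t + 3/8)(-40t**2 - 40t + 1200) + (0)
Last nonzero remainder: -40t**2 - 40t + 1200. Dividing through by -40 gives the monic gcd t**2 + t - 30.
Cancel t**2 + t - 30 from numerator and denominator to get the reduced form.

(-49 + t**2)/(-15 + 5t)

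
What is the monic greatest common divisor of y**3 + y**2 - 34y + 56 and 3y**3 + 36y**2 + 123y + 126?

y + 7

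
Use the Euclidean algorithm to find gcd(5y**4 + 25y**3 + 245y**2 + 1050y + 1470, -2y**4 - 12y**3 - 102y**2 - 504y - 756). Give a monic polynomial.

y**2 + 42

Euclidean algorithm in ℚ[y]:
  5y**4 + 25y**3 + 245y**2 + 1050y + 1470 = (-5/2)(-2y**4 - 12y**3 - 102y**2 - 504y - 756) + (-5y**3 - 10y**2 - 210y - 420)
  -2y**4 - 12y**3 - 102y**2 - 504y - 756 = ((2/5)y + 8/5)(-5y**3 - 10y**2 - 210y - 420) + (-2y**2 - 84)
  -5y**3 - 10y**2 - 210y - 420 = ((5/2)y + 5)(-2y**2 - 84) + (0)
Last nonzero remainder: -2y**2 - 84. Dividing through by -2 gives the monic gcd y**2 + 42.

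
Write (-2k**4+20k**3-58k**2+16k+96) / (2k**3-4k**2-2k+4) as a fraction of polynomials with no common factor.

(-k**3+11k**2-40k+48)/(k**2-3k+2)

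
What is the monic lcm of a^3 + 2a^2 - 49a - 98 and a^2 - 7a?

a^4 + 2a^3 - 49a^2 - 98a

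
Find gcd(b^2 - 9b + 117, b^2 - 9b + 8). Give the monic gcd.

1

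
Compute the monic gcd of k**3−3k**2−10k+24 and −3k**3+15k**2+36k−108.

k**2+k−6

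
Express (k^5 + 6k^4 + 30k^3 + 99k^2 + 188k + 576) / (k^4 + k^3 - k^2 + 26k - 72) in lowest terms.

(k^2 + 3k + 16)/(k - 2)

Repeated division with remainder:
  k^5 + 6k^4 + 30k^3 + 99k^2 + 188k + 576 = (k + 5)(k^4 + k^3 - k^2 + 26k - 72) + (26k^3 + 78k^2 + 130k + 936)
  k^4 + k^3 - k^2 + 26k - 72 = ((1/26)k - 1/13)(26k^3 + 78k^2 + 130k + 936) + (0)
Last nonzero remainder: 26k^3 + 78k^2 + 130k + 936. Dividing through by 26 gives the monic gcd k^3 + 3k^2 + 5k + 36.
Cancel k^3 + 3k^2 + 5k + 36 from numerator and denominator to get the reduced form.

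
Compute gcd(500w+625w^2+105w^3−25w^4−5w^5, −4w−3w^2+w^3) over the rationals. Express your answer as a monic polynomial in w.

w+w^2

Apply the Euclidean algorithm:
  −5w^5−25w^4+105w^3+625w^2+500w = (−5w^2−40w−35)(w^3−3w^2−4w) + (360w^2+360w)
  w^3−3w^2−4w = ((1/360)w−1/90)(360w^2+360w) + (0)
Last nonzero remainder: 360w^2+360w. Dividing through by 360 gives the monic gcd w^2+w.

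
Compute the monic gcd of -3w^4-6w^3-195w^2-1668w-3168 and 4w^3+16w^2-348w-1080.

w+3

Euclidean algorithm in ℚ[w]:
  -3w^4-6w^3-195w^2-1668w-3168 = (-(3/4)w+3/2)(4w^3+16w^2-348w-1080) + (-480w^2-1956w-1548)
  4w^3+16w^2-348w-1080 = (-(1/120)w+1/1600)(-480w^2-1956w-1548) + (-(143871/400)w-431613/400)
  -480w^2-1956w-1548 = ((64000/47957)w+68800/47957)(-(143871/400)w-431613/400) + (0)
Last nonzero remainder: -(143871/400)w-431613/400. Dividing through by -143871/400 gives the monic gcd w+3.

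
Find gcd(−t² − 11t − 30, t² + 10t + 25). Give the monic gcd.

t + 5

By polynomial division,
  −t² − 11t − 30 = (−1)(t² + 10t + 25) + (−t − 5)
  t² + 10t + 25 = (−t − 5)(−t − 5) + (0)
Last nonzero remainder: −t − 5. Dividing through by −1 gives the monic gcd t + 5.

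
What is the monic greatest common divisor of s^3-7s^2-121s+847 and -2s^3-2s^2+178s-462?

By polynomial division,
  s^3-7s^2-121s+847 = (-1/2)(-2s^3-2s^2+178s-462) + (-8s^2-32s+616)
  -2s^3-2s^2+178s-462 = ((1/4)s-3/4)(-8s^2-32s+616) + (0)
Last nonzero remainder: -8s^2-32s+616. Dividing through by -8 gives the monic gcd s^2+4s-77.

s^2+4s-77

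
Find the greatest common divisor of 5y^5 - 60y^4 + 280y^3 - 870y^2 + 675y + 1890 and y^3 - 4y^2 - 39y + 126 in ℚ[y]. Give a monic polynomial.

y^2 - 10y + 21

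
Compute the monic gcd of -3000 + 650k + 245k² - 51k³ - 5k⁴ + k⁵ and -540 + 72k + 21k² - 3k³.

Repeated division with remainder:
  k⁵ - 5k⁴ - 51k³ + 245k² + 650k - 3000 = (-(1/3)k² - (2/3)k + 13/3)(-3k³ + 21k² + 72k - 540) + (22k² - 22k - 660)
  -3k³ + 21k² + 72k - 540 = (-(3/22)k + 9/11)(22k² - 22k - 660) + (0)
Last nonzero remainder: 22k² - 22k - 660. Dividing through by 22 gives the monic gcd k² - k - 30.

-30 - k + k²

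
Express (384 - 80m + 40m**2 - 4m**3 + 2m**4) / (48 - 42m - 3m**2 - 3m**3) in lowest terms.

By polynomial division,
  2m**4 - 4m**3 + 40m**2 - 80m + 384 = (-(2/3)m + 2)(-3m**3 - 3m**2 - 42m + 48) + (18m**2 + 36m + 288)
  -3m**3 - 3m**2 - 42m + 48 = (-(1/6)m + 1/6)(18m**2 + 36m + 288) + (0)
Last nonzero remainder: 18m**2 + 36m + 288. Dividing through by 18 gives the monic gcd m**2 + 2m + 16.
Cancel m**2 + 2m + 16 from numerator and denominator to get the reduced form.

(-24 + 8m - 2m**2)/(-3 + 3m)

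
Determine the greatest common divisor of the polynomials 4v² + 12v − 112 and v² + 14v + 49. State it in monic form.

v + 7

Repeated division with remainder:
  4v² + 12v − 112 = (4)(v² + 14v + 49) + (−44v − 308)
  v² + 14v + 49 = (−(1/44)v − 7/44)(−44v − 308) + (0)
Last nonzero remainder: −44v − 308. Dividing through by −44 gives the monic gcd v + 7.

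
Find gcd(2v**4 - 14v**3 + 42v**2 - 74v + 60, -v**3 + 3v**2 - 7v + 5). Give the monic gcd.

By polynomial division,
  2v**4 - 14v**3 + 42v**2 - 74v + 60 = (-2v + 8)(-v**3 + 3v**2 - 7v + 5) + (4v**2 - 8v + 20)
  -v**3 + 3v**2 - 7v + 5 = (-(1/4)v + 1/4)(4v**2 - 8v + 20) + (0)
Last nonzero remainder: 4v**2 - 8v + 20. Dividing through by 4 gives the monic gcd v**2 - 2v + 5.

v**2 - 2v + 5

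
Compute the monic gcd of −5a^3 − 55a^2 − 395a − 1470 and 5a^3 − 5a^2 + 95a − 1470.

a^2 + 5a + 49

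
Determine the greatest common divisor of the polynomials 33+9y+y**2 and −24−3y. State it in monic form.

By polynomial division,
  y**2+9y+33 = (−(1/3)y−1/3)(−3y−24) + (25)
  −3y−24 = (−(3/25)y−24/25)(25) + (0)
The last nonzero remainder is the constant 25, so the polynomials are coprime and gcd = 1.

1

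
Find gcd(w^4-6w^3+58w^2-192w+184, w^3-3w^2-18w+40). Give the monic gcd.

By polynomial division,
  w^4-6w^3+58w^2-192w+184 = (w-3)(w^3-3w^2-18w+40) + (67w^2-286w+304)
  w^3-3w^2-18w+40 = ((1/67)w+85/4489)(67w^2-286w+304) + (-(76860/4489)w+153720/4489)
  67w^2-286w+304 = (-(300763/76860)w+170582/19215)(-(76860/4489)w+153720/4489) + (0)
Last nonzero remainder: -(76860/4489)w+153720/4489. Dividing through by -76860/4489 gives the monic gcd w-2.

w-2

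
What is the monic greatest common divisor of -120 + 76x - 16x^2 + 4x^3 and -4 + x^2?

-2 + x

By polynomial division,
  4x^3 - 16x^2 + 76x - 120 = (4x - 16)(x^2 - 4) + (92x - 184)
  x^2 - 4 = ((1/92)x + 1/46)(92x - 184) + (0)
Last nonzero remainder: 92x - 184. Dividing through by 92 gives the monic gcd x - 2.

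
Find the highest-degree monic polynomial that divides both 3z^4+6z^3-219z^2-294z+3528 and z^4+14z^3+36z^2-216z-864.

Apply the Euclidean algorithm:
  3z^4+6z^3-219z^2-294z+3528 = (3)(z^4+14z^3+36z^2-216z-864) + (-36z^3-327z^2+354z+6120)
  z^4+14z^3+36z^2-216z-864 = (-(1/36)z-59/432)(-36z^3-327z^2+354z+6120) + ((169/144)z^2+(169/72)z-169/6)
  -36z^3-327z^2+354z+6120 = (-(5184/169)z-36720/169)((169/144)z^2+(169/72)z-169/6) + (0)
Last nonzero remainder: (169/144)z^2+(169/72)z-169/6. Dividing through by 169/144 gives the monic gcd z^2+2z-24.

z^2+2z-24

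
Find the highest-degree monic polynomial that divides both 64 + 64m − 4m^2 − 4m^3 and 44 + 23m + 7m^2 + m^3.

4 + m

Euclidean algorithm in ℚ[m]:
  −4m^3 − 4m^2 + 64m + 64 = (−4)(m^3 + 7m^2 + 23m + 44) + (24m^2 + 156m + 240)
  m^3 + 7m^2 + 23m + 44 = ((1/24)m + 1/48)(24m^2 + 156m + 240) + ((39/4)m + 39)
  24m^2 + 156m + 240 = ((32/13)m + 80/13)((39/4)m + 39) + (0)
Last nonzero remainder: (39/4)m + 39. Dividing through by 39/4 gives the monic gcd m + 4.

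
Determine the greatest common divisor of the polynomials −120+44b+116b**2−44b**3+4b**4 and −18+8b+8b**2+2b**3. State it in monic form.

−1+b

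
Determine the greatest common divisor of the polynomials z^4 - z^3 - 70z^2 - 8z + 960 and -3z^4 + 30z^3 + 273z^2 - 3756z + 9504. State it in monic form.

z^2 - 12z + 32

Apply the Euclidean algorithm:
  z^4 - z^3 - 70z^2 - 8z + 960 = (-1/3)(-3z^4 + 30z^3 + 273z^2 - 3756z + 9504) + (9z^3 + 21z^2 - 1260z + 4128)
  -3z^4 + 30z^3 + 273z^2 - 3756z + 9504 = (-(1/3)z + 37/9)(9z^3 + 21z^2 - 1260z + 4128) + (-(700/3)z^2 + 2800z - 22400/3)
  9z^3 + 21z^2 - 1260z + 4128 = (-(27/700)z - 387/700)(-(700/3)z^2 + 2800z - 22400/3) + (0)
Last nonzero remainder: -(700/3)z^2 + 2800z - 22400/3. Dividing through by -700/3 gives the monic gcd z^2 - 12z + 32.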